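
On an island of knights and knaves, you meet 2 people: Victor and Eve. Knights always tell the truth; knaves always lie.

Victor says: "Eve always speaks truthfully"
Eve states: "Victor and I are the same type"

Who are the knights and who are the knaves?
Victor is a knight.
Eve is a knight.

Verification:
- Victor (knight) says "Eve always speaks truthfully" - this is TRUE because Eve is a knight.
- Eve (knight) says "Victor and I are the same type" - this is TRUE because Eve is a knight and Victor is a knight.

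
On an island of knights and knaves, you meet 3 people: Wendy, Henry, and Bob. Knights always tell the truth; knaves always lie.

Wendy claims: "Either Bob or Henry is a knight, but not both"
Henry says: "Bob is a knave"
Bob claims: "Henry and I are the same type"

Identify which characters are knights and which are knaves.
Wendy is a knight.
Henry is a knight.
Bob is a knave.

Verification:
- Wendy (knight) says "Either Bob or Henry is a knight, but not both" - this is TRUE because Bob is a knave and Henry is a knight.
- Henry (knight) says "Bob is a knave" - this is TRUE because Bob is a knave.
- Bob (knave) says "Henry and I are the same type" - this is FALSE (a lie) because Bob is a knave and Henry is a knight.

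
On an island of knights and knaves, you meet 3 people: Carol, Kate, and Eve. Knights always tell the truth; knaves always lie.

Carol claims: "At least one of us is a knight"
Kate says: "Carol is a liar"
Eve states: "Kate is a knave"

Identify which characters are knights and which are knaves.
Carol is a knight.
Kate is a knave.
Eve is a knight.

Verification:
- Carol (knight) says "At least one of us is a knight" - this is TRUE because Carol and Eve are knights.
- Kate (knave) says "Carol is a liar" - this is FALSE (a lie) because Carol is a knight.
- Eve (knight) says "Kate is a knave" - this is TRUE because Kate is a knave.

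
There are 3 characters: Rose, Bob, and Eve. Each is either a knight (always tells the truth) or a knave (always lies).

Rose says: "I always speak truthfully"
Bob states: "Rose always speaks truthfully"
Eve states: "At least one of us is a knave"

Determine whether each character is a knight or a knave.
Rose is a knave.
Bob is a knave.
Eve is a knight.

Verification:
- Rose (knave) says "I always speak truthfully" - this is FALSE (a lie) because Rose is a knave.
- Bob (knave) says "Rose always speaks truthfully" - this is FALSE (a lie) because Rose is a knave.
- Eve (knight) says "At least one of us is a knave" - this is TRUE because Rose and Bob are knaves.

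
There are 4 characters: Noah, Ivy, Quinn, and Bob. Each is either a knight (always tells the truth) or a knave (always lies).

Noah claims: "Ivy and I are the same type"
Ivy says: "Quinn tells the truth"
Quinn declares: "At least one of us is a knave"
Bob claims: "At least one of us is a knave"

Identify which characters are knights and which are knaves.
Noah is a knave.
Ivy is a knight.
Quinn is a knight.
Bob is a knight.

Verification:
- Noah (knave) says "Ivy and I are the same type" - this is FALSE (a lie) because Noah is a knave and Ivy is a knight.
- Ivy (knight) says "Quinn tells the truth" - this is TRUE because Quinn is a knight.
- Quinn (knight) says "At least one of us is a knave" - this is TRUE because Noah is a knave.
- Bob (knight) says "At least one of us is a knave" - this is TRUE because Noah is a knave.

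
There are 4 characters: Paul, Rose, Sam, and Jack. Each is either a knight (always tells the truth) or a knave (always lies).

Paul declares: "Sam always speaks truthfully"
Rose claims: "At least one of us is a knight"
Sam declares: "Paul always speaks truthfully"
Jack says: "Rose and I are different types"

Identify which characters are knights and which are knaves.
Paul is a knave.
Rose is a knave.
Sam is a knave.
Jack is a knave.

Verification:
- Paul (knave) says "Sam always speaks truthfully" - this is FALSE (a lie) because Sam is a knave.
- Rose (knave) says "At least one of us is a knight" - this is FALSE (a lie) because no one is a knight.
- Sam (knave) says "Paul always speaks truthfully" - this is FALSE (a lie) because Paul is a knave.
- Jack (knave) says "Rose and I are different types" - this is FALSE (a lie) because Jack is a knave and Rose is a knave.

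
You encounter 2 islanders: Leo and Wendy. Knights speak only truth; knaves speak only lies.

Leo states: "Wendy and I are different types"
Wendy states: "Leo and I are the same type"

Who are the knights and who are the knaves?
Leo is a knight.
Wendy is a knave.

Verification:
- Leo (knight) says "Wendy and I are different types" - this is TRUE because Leo is a knight and Wendy is a knave.
- Wendy (knave) says "Leo and I are the same type" - this is FALSE (a lie) because Wendy is a knave and Leo is a knight.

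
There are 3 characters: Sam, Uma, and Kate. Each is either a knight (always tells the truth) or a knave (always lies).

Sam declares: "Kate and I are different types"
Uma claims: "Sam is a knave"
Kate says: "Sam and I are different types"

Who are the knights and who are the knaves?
Sam is a knave.
Uma is a knight.
Kate is a knave.

Verification:
- Sam (knave) says "Kate and I are different types" - this is FALSE (a lie) because Sam is a knave and Kate is a knave.
- Uma (knight) says "Sam is a knave" - this is TRUE because Sam is a knave.
- Kate (knave) says "Sam and I are different types" - this is FALSE (a lie) because Kate is a knave and Sam is a knave.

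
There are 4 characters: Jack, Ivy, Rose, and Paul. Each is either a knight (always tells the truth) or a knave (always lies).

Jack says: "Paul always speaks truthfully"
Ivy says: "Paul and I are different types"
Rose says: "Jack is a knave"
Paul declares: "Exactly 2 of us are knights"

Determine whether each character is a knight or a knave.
Jack is a knave.
Ivy is a knave.
Rose is a knight.
Paul is a knave.

Verification:
- Jack (knave) says "Paul always speaks truthfully" - this is FALSE (a lie) because Paul is a knave.
- Ivy (knave) says "Paul and I are different types" - this is FALSE (a lie) because Ivy is a knave and Paul is a knave.
- Rose (knight) says "Jack is a knave" - this is TRUE because Jack is a knave.
- Paul (knave) says "Exactly 2 of us are knights" - this is FALSE (a lie) because there are 1 knights.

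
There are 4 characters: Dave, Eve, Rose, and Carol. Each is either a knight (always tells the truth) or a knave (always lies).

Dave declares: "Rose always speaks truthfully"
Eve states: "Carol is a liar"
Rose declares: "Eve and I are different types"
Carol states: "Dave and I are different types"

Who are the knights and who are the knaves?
Dave is a knave.
Eve is a knave.
Rose is a knave.
Carol is a knight.

Verification:
- Dave (knave) says "Rose always speaks truthfully" - this is FALSE (a lie) because Rose is a knave.
- Eve (knave) says "Carol is a liar" - this is FALSE (a lie) because Carol is a knight.
- Rose (knave) says "Eve and I are different types" - this is FALSE (a lie) because Rose is a knave and Eve is a knave.
- Carol (knight) says "Dave and I are different types" - this is TRUE because Carol is a knight and Dave is a knave.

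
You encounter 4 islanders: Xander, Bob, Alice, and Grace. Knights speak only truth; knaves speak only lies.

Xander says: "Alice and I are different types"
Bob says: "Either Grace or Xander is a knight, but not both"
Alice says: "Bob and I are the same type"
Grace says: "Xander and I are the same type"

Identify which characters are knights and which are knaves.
Xander is a knight.
Bob is a knight.
Alice is a knave.
Grace is a knave.

Verification:
- Xander (knight) says "Alice and I are different types" - this is TRUE because Xander is a knight and Alice is a knave.
- Bob (knight) says "Either Grace or Xander is a knight, but not both" - this is TRUE because Grace is a knave and Xander is a knight.
- Alice (knave) says "Bob and I are the same type" - this is FALSE (a lie) because Alice is a knave and Bob is a knight.
- Grace (knave) says "Xander and I are the same type" - this is FALSE (a lie) because Grace is a knave and Xander is a knight.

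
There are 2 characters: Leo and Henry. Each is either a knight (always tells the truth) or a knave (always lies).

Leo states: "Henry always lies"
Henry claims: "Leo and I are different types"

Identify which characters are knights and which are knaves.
Leo is a knave.
Henry is a knight.

Verification:
- Leo (knave) says "Henry always lies" - this is FALSE (a lie) because Henry is a knight.
- Henry (knight) says "Leo and I are different types" - this is TRUE because Henry is a knight and Leo is a knave.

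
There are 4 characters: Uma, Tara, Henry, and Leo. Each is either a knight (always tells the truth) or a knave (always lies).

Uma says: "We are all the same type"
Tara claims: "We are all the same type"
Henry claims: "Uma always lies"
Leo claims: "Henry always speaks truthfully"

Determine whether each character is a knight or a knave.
Uma is a knave.
Tara is a knave.
Henry is a knight.
Leo is a knight.

Verification:
- Uma (knave) says "We are all the same type" - this is FALSE (a lie) because Henry and Leo are knights and Uma and Tara are knaves.
- Tara (knave) says "We are all the same type" - this is FALSE (a lie) because Henry and Leo are knights and Uma and Tara are knaves.
- Henry (knight) says "Uma always lies" - this is TRUE because Uma is a knave.
- Leo (knight) says "Henry always speaks truthfully" - this is TRUE because Henry is a knight.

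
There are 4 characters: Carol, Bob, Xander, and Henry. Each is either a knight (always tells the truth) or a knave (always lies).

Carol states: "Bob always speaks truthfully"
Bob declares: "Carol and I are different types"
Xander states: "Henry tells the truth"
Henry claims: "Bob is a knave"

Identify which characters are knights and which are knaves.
Carol is a knave.
Bob is a knave.
Xander is a knight.
Henry is a knight.

Verification:
- Carol (knave) says "Bob always speaks truthfully" - this is FALSE (a lie) because Bob is a knave.
- Bob (knave) says "Carol and I are different types" - this is FALSE (a lie) because Bob is a knave and Carol is a knave.
- Xander (knight) says "Henry tells the truth" - this is TRUE because Henry is a knight.
- Henry (knight) says "Bob is a knave" - this is TRUE because Bob is a knave.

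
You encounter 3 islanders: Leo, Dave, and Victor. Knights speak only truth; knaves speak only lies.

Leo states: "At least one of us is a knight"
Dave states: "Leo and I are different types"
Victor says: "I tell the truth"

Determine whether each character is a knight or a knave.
Leo is a knave.
Dave is a knave.
Victor is a knave.

Verification:
- Leo (knave) says "At least one of us is a knight" - this is FALSE (a lie) because no one is a knight.
- Dave (knave) says "Leo and I are different types" - this is FALSE (a lie) because Dave is a knave and Leo is a knave.
- Victor (knave) says "I tell the truth" - this is FALSE (a lie) because Victor is a knave.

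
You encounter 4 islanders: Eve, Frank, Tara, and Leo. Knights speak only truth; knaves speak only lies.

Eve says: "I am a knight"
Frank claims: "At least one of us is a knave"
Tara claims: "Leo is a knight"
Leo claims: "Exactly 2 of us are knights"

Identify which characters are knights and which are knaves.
Eve is a knave.
Frank is a knight.
Tara is a knave.
Leo is a knave.

Verification:
- Eve (knave) says "I am a knight" - this is FALSE (a lie) because Eve is a knave.
- Frank (knight) says "At least one of us is a knave" - this is TRUE because Eve, Tara, and Leo are knaves.
- Tara (knave) says "Leo is a knight" - this is FALSE (a lie) because Leo is a knave.
- Leo (knave) says "Exactly 2 of us are knights" - this is FALSE (a lie) because there are 1 knights.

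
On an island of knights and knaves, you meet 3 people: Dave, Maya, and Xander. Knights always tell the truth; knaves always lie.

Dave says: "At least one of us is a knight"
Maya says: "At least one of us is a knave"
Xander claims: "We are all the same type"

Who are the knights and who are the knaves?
Dave is a knight.
Maya is a knight.
Xander is a knave.

Verification:
- Dave (knight) says "At least one of us is a knight" - this is TRUE because Dave and Maya are knights.
- Maya (knight) says "At least one of us is a knave" - this is TRUE because Xander is a knave.
- Xander (knave) says "We are all the same type" - this is FALSE (a lie) because Dave and Maya are knights and Xander is a knave.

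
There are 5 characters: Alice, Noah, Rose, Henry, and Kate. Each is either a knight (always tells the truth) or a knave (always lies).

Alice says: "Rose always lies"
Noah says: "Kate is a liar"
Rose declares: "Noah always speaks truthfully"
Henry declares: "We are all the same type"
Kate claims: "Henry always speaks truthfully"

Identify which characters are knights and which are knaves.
Alice is a knave.
Noah is a knight.
Rose is a knight.
Henry is a knave.
Kate is a knave.

Verification:
- Alice (knave) says "Rose always lies" - this is FALSE (a lie) because Rose is a knight.
- Noah (knight) says "Kate is a liar" - this is TRUE because Kate is a knave.
- Rose (knight) says "Noah always speaks truthfully" - this is TRUE because Noah is a knight.
- Henry (knave) says "We are all the same type" - this is FALSE (a lie) because Noah and Rose are knights and Alice, Henry, and Kate are knaves.
- Kate (knave) says "Henry always speaks truthfully" - this is FALSE (a lie) because Henry is a knave.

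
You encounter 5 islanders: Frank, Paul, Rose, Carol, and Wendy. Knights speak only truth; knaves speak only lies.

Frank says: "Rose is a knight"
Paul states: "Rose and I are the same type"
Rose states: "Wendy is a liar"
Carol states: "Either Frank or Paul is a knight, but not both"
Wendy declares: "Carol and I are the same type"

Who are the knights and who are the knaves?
Frank is a knight.
Paul is a knave.
Rose is a knight.
Carol is a knight.
Wendy is a knave.

Verification:
- Frank (knight) says "Rose is a knight" - this is TRUE because Rose is a knight.
- Paul (knave) says "Rose and I are the same type" - this is FALSE (a lie) because Paul is a knave and Rose is a knight.
- Rose (knight) says "Wendy is a liar" - this is TRUE because Wendy is a knave.
- Carol (knight) says "Either Frank or Paul is a knight, but not both" - this is TRUE because Frank is a knight and Paul is a knave.
- Wendy (knave) says "Carol and I are the same type" - this is FALSE (a lie) because Wendy is a knave and Carol is a knight.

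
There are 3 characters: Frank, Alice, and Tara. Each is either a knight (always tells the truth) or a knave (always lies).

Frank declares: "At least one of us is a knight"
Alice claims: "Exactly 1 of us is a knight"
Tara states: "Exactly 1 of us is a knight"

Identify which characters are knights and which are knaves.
Frank is a knave.
Alice is a knave.
Tara is a knave.

Verification:
- Frank (knave) says "At least one of us is a knight" - this is FALSE (a lie) because no one is a knight.
- Alice (knave) says "Exactly 1 of us is a knight" - this is FALSE (a lie) because there are 0 knights.
- Tara (knave) says "Exactly 1 of us is a knight" - this is FALSE (a lie) because there are 0 knights.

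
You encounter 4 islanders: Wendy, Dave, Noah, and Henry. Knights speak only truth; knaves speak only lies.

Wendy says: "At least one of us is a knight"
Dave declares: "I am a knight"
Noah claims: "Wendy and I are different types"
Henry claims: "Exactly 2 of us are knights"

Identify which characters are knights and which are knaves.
Wendy is a knave.
Dave is a knave.
Noah is a knave.
Henry is a knave.

Verification:
- Wendy (knave) says "At least one of us is a knight" - this is FALSE (a lie) because no one is a knight.
- Dave (knave) says "I am a knight" - this is FALSE (a lie) because Dave is a knave.
- Noah (knave) says "Wendy and I are different types" - this is FALSE (a lie) because Noah is a knave and Wendy is a knave.
- Henry (knave) says "Exactly 2 of us are knights" - this is FALSE (a lie) because there are 0 knights.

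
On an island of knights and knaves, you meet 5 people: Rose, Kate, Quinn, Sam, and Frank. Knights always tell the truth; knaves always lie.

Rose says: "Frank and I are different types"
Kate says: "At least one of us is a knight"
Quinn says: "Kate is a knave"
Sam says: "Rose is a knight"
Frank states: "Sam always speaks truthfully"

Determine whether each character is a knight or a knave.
Rose is a knave.
Kate is a knight.
Quinn is a knave.
Sam is a knave.
Frank is a knave.

Verification:
- Rose (knave) says "Frank and I are different types" - this is FALSE (a lie) because Rose is a knave and Frank is a knave.
- Kate (knight) says "At least one of us is a knight" - this is TRUE because Kate is a knight.
- Quinn (knave) says "Kate is a knave" - this is FALSE (a lie) because Kate is a knight.
- Sam (knave) says "Rose is a knight" - this is FALSE (a lie) because Rose is a knave.
- Frank (knave) says "Sam always speaks truthfully" - this is FALSE (a lie) because Sam is a knave.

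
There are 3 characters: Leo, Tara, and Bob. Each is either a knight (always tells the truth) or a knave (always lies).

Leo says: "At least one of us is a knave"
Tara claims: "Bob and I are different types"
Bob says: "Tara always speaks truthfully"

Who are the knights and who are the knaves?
Leo is a knight.
Tara is a knave.
Bob is a knave.

Verification:
- Leo (knight) says "At least one of us is a knave" - this is TRUE because Tara and Bob are knaves.
- Tara (knave) says "Bob and I are different types" - this is FALSE (a lie) because Tara is a knave and Bob is a knave.
- Bob (knave) says "Tara always speaks truthfully" - this is FALSE (a lie) because Tara is a knave.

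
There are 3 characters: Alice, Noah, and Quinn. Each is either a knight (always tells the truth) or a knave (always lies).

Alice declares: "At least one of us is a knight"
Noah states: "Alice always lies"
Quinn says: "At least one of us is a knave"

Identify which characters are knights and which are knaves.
Alice is a knight.
Noah is a knave.
Quinn is a knight.

Verification:
- Alice (knight) says "At least one of us is a knight" - this is TRUE because Alice and Quinn are knights.
- Noah (knave) says "Alice always lies" - this is FALSE (a lie) because Alice is a knight.
- Quinn (knight) says "At least one of us is a knave" - this is TRUE because Noah is a knave.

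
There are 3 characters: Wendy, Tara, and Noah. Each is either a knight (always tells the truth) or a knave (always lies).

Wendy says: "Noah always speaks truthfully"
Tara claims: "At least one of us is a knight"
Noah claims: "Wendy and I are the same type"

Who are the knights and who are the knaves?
Wendy is a knight.
Tara is a knight.
Noah is a knight.

Verification:
- Wendy (knight) says "Noah always speaks truthfully" - this is TRUE because Noah is a knight.
- Tara (knight) says "At least one of us is a knight" - this is TRUE because Wendy, Tara, and Noah are knights.
- Noah (knight) says "Wendy and I are the same type" - this is TRUE because Noah is a knight and Wendy is a knight.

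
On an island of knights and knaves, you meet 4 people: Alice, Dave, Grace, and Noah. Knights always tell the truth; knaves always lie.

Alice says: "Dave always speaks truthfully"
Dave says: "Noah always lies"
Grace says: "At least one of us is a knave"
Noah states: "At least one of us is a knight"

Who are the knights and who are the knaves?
Alice is a knave.
Dave is a knave.
Grace is a knight.
Noah is a knight.

Verification:
- Alice (knave) says "Dave always speaks truthfully" - this is FALSE (a lie) because Dave is a knave.
- Dave (knave) says "Noah always lies" - this is FALSE (a lie) because Noah is a knight.
- Grace (knight) says "At least one of us is a knave" - this is TRUE because Alice and Dave are knaves.
- Noah (knight) says "At least one of us is a knight" - this is TRUE because Grace and Noah are knights.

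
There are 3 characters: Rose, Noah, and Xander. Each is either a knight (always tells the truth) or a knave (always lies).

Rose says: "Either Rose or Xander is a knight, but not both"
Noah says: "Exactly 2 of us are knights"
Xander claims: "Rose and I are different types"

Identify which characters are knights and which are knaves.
Rose is a knave.
Noah is a knave.
Xander is a knave.

Verification:
- Rose (knave) says "Either Rose or Xander is a knight, but not both" - this is FALSE (a lie) because Rose is a knave and Xander is a knave.
- Noah (knave) says "Exactly 2 of us are knights" - this is FALSE (a lie) because there are 0 knights.
- Xander (knave) says "Rose and I are different types" - this is FALSE (a lie) because Xander is a knave and Rose is a knave.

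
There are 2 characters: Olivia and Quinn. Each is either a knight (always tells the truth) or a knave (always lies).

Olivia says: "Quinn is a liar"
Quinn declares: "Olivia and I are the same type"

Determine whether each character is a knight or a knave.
Olivia is a knight.
Quinn is a knave.

Verification:
- Olivia (knight) says "Quinn is a liar" - this is TRUE because Quinn is a knave.
- Quinn (knave) says "Olivia and I are the same type" - this is FALSE (a lie) because Quinn is a knave and Olivia is a knight.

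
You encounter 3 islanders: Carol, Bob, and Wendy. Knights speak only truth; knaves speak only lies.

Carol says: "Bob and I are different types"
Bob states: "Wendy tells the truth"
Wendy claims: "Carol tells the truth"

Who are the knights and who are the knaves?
Carol is a knave.
Bob is a knave.
Wendy is a knave.

Verification:
- Carol (knave) says "Bob and I are different types" - this is FALSE (a lie) because Carol is a knave and Bob is a knave.
- Bob (knave) says "Wendy tells the truth" - this is FALSE (a lie) because Wendy is a knave.
- Wendy (knave) says "Carol tells the truth" - this is FALSE (a lie) because Carol is a knave.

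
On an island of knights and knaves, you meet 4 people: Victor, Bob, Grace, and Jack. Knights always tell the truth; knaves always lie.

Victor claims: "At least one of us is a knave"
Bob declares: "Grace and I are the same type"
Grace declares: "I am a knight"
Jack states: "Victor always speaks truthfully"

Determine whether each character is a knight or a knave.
Victor is a knight.
Bob is a knave.
Grace is a knight.
Jack is a knight.

Verification:
- Victor (knight) says "At least one of us is a knave" - this is TRUE because Bob is a knave.
- Bob (knave) says "Grace and I are the same type" - this is FALSE (a lie) because Bob is a knave and Grace is a knight.
- Grace (knight) says "I am a knight" - this is TRUE because Grace is a knight.
- Jack (knight) says "Victor always speaks truthfully" - this is TRUE because Victor is a knight.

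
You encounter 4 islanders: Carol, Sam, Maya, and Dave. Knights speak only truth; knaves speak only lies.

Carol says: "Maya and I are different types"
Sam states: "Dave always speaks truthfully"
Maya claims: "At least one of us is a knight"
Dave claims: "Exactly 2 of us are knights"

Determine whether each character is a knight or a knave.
Carol is a knave.
Sam is a knave.
Maya is a knave.
Dave is a knave.

Verification:
- Carol (knave) says "Maya and I are different types" - this is FALSE (a lie) because Carol is a knave and Maya is a knave.
- Sam (knave) says "Dave always speaks truthfully" - this is FALSE (a lie) because Dave is a knave.
- Maya (knave) says "At least one of us is a knight" - this is FALSE (a lie) because no one is a knight.
- Dave (knave) says "Exactly 2 of us are knights" - this is FALSE (a lie) because there are 0 knights.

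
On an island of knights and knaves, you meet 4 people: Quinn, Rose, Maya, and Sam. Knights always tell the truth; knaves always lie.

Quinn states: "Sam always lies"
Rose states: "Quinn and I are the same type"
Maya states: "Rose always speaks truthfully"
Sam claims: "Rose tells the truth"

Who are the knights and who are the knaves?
Quinn is a knight.
Rose is a knave.
Maya is a knave.
Sam is a knave.

Verification:
- Quinn (knight) says "Sam always lies" - this is TRUE because Sam is a knave.
- Rose (knave) says "Quinn and I are the same type" - this is FALSE (a lie) because Rose is a knave and Quinn is a knight.
- Maya (knave) says "Rose always speaks truthfully" - this is FALSE (a lie) because Rose is a knave.
- Sam (knave) says "Rose tells the truth" - this is FALSE (a lie) because Rose is a knave.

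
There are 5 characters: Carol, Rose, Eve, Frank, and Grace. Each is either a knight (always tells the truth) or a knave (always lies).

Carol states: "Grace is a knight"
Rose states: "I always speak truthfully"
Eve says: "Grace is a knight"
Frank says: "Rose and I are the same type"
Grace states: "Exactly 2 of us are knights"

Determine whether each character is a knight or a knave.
Carol is a knave.
Rose is a knight.
Eve is a knave.
Frank is a knave.
Grace is a knave.

Verification:
- Carol (knave) says "Grace is a knight" - this is FALSE (a lie) because Grace is a knave.
- Rose (knight) says "I always speak truthfully" - this is TRUE because Rose is a knight.
- Eve (knave) says "Grace is a knight" - this is FALSE (a lie) because Grace is a knave.
- Frank (knave) says "Rose and I are the same type" - this is FALSE (a lie) because Frank is a knave and Rose is a knight.
- Grace (knave) says "Exactly 2 of us are knights" - this is FALSE (a lie) because there are 1 knights.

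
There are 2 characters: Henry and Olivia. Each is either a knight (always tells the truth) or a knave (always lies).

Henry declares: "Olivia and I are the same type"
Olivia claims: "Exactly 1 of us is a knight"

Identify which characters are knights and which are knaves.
Henry is a knave.
Olivia is a knight.

Verification:
- Henry (knave) says "Olivia and I are the same type" - this is FALSE (a lie) because Henry is a knave and Olivia is a knight.
- Olivia (knight) says "Exactly 1 of us is a knight" - this is TRUE because there are 1 knights.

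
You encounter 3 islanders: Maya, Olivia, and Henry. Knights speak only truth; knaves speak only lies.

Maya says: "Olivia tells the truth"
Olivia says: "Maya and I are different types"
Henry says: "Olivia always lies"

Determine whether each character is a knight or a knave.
Maya is a knave.
Olivia is a knave.
Henry is a knight.

Verification:
- Maya (knave) says "Olivia tells the truth" - this is FALSE (a lie) because Olivia is a knave.
- Olivia (knave) says "Maya and I are different types" - this is FALSE (a lie) because Olivia is a knave and Maya is a knave.
- Henry (knight) says "Olivia always lies" - this is TRUE because Olivia is a knave.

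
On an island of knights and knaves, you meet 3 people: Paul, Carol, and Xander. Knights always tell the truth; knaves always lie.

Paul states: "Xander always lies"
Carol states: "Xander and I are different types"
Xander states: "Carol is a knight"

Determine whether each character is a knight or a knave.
Paul is a knight.
Carol is a knave.
Xander is a knave.

Verification:
- Paul (knight) says "Xander always lies" - this is TRUE because Xander is a knave.
- Carol (knave) says "Xander and I are different types" - this is FALSE (a lie) because Carol is a knave and Xander is a knave.
- Xander (knave) says "Carol is a knight" - this is FALSE (a lie) because Carol is a knave.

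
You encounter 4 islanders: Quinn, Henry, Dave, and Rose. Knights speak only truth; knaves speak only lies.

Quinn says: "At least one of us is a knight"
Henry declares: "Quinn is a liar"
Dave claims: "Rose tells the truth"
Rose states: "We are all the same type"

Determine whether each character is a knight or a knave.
Quinn is a knight.
Henry is a knave.
Dave is a knave.
Rose is a knave.

Verification:
- Quinn (knight) says "At least one of us is a knight" - this is TRUE because Quinn is a knight.
- Henry (knave) says "Quinn is a liar" - this is FALSE (a lie) because Quinn is a knight.
- Dave (knave) says "Rose tells the truth" - this is FALSE (a lie) because Rose is a knave.
- Rose (knave) says "We are all the same type" - this is FALSE (a lie) because Quinn is a knight and Henry, Dave, and Rose are knaves.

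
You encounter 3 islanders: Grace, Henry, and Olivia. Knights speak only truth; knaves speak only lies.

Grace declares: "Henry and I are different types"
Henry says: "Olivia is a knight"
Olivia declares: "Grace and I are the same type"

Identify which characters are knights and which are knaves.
Grace is a knight.
Henry is a knave.
Olivia is a knave.

Verification:
- Grace (knight) says "Henry and I are different types" - this is TRUE because Grace is a knight and Henry is a knave.
- Henry (knave) says "Olivia is a knight" - this is FALSE (a lie) because Olivia is a knave.
- Olivia (knave) says "Grace and I are the same type" - this is FALSE (a lie) because Olivia is a knave and Grace is a knight.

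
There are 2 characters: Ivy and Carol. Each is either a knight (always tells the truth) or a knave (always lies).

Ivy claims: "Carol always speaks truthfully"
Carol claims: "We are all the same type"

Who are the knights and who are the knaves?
Ivy is a knight.
Carol is a knight.

Verification:
- Ivy (knight) says "Carol always speaks truthfully" - this is TRUE because Carol is a knight.
- Carol (knight) says "We are all the same type" - this is TRUE because Ivy and Carol are knights.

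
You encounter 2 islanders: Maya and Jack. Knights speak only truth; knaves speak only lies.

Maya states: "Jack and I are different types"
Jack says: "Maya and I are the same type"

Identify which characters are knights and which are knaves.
Maya is a knight.
Jack is a knave.

Verification:
- Maya (knight) says "Jack and I are different types" - this is TRUE because Maya is a knight and Jack is a knave.
- Jack (knave) says "Maya and I are the same type" - this is FALSE (a lie) because Jack is a knave and Maya is a knight.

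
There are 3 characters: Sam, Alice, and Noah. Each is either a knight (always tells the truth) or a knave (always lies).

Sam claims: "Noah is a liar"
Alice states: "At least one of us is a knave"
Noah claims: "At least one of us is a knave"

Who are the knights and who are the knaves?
Sam is a knave.
Alice is a knight.
Noah is a knight.

Verification:
- Sam (knave) says "Noah is a liar" - this is FALSE (a lie) because Noah is a knight.
- Alice (knight) says "At least one of us is a knave" - this is TRUE because Sam is a knave.
- Noah (knight) says "At least one of us is a knave" - this is TRUE because Sam is a knave.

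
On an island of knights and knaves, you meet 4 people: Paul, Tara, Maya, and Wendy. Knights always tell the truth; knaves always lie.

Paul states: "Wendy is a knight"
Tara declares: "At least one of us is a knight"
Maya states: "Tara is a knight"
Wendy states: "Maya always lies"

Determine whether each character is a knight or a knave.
Paul is a knave.
Tara is a knight.
Maya is a knight.
Wendy is a knave.

Verification:
- Paul (knave) says "Wendy is a knight" - this is FALSE (a lie) because Wendy is a knave.
- Tara (knight) says "At least one of us is a knight" - this is TRUE because Tara and Maya are knights.
- Maya (knight) says "Tara is a knight" - this is TRUE because Tara is a knight.
- Wendy (knave) says "Maya always lies" - this is FALSE (a lie) because Maya is a knight.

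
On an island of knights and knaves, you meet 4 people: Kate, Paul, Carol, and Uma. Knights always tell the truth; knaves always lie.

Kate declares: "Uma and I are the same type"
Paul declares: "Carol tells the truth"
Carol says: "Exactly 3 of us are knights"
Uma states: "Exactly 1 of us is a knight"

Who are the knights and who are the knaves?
Kate is a knave.
Paul is a knave.
Carol is a knave.
Uma is a knight.

Verification:
- Kate (knave) says "Uma and I are the same type" - this is FALSE (a lie) because Kate is a knave and Uma is a knight.
- Paul (knave) says "Carol tells the truth" - this is FALSE (a lie) because Carol is a knave.
- Carol (knave) says "Exactly 3 of us are knights" - this is FALSE (a lie) because there are 1 knights.
- Uma (knight) says "Exactly 1 of us is a knight" - this is TRUE because there are 1 knights.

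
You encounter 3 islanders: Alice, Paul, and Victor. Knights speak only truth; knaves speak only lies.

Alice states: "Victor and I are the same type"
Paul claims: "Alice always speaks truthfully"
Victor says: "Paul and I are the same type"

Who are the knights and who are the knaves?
Alice is a knight.
Paul is a knight.
Victor is a knight.

Verification:
- Alice (knight) says "Victor and I are the same type" - this is TRUE because Alice is a knight and Victor is a knight.
- Paul (knight) says "Alice always speaks truthfully" - this is TRUE because Alice is a knight.
- Victor (knight) says "Paul and I are the same type" - this is TRUE because Victor is a knight and Paul is a knight.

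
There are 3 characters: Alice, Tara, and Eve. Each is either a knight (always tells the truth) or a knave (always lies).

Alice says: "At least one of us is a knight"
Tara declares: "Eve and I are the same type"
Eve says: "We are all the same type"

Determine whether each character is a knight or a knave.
Alice is a knight.
Tara is a knight.
Eve is a knight.

Verification:
- Alice (knight) says "At least one of us is a knight" - this is TRUE because Alice, Tara, and Eve are knights.
- Tara (knight) says "Eve and I are the same type" - this is TRUE because Tara is a knight and Eve is a knight.
- Eve (knight) says "We are all the same type" - this is TRUE because Alice, Tara, and Eve are knights.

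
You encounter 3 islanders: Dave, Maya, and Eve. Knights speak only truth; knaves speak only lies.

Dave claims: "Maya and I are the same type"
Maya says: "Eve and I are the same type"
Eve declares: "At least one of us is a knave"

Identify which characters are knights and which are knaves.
Dave is a knave.
Maya is a knight.
Eve is a knight.

Verification:
- Dave (knave) says "Maya and I are the same type" - this is FALSE (a lie) because Dave is a knave and Maya is a knight.
- Maya (knight) says "Eve and I are the same type" - this is TRUE because Maya is a knight and Eve is a knight.
- Eve (knight) says "At least one of us is a knave" - this is TRUE because Dave is a knave.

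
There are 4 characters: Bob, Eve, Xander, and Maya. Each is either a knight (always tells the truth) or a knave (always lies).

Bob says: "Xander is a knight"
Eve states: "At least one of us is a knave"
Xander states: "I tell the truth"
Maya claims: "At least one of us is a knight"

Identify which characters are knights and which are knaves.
Bob is a knave.
Eve is a knight.
Xander is a knave.
Maya is a knight.

Verification:
- Bob (knave) says "Xander is a knight" - this is FALSE (a lie) because Xander is a knave.
- Eve (knight) says "At least one of us is a knave" - this is TRUE because Bob and Xander are knaves.
- Xander (knave) says "I tell the truth" - this is FALSE (a lie) because Xander is a knave.
- Maya (knight) says "At least one of us is a knight" - this is TRUE because Eve and Maya are knights.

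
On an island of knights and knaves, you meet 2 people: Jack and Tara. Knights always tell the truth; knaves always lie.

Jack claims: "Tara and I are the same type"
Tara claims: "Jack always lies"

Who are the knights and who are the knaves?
Jack is a knave.
Tara is a knight.

Verification:
- Jack (knave) says "Tara and I are the same type" - this is FALSE (a lie) because Jack is a knave and Tara is a knight.
- Tara (knight) says "Jack always lies" - this is TRUE because Jack is a knave.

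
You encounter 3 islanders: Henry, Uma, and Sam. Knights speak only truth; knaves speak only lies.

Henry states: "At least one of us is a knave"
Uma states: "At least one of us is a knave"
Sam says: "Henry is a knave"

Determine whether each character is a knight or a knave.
Henry is a knight.
Uma is a knight.
Sam is a knave.

Verification:
- Henry (knight) says "At least one of us is a knave" - this is TRUE because Sam is a knave.
- Uma (knight) says "At least one of us is a knave" - this is TRUE because Sam is a knave.
- Sam (knave) says "Henry is a knave" - this is FALSE (a lie) because Henry is a knight.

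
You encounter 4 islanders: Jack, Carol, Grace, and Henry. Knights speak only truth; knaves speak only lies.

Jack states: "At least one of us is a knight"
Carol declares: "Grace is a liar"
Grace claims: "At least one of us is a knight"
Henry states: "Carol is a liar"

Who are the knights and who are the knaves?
Jack is a knight.
Carol is a knave.
Grace is a knight.
Henry is a knight.

Verification:
- Jack (knight) says "At least one of us is a knight" - this is TRUE because Jack, Grace, and Henry are knights.
- Carol (knave) says "Grace is a liar" - this is FALSE (a lie) because Grace is a knight.
- Grace (knight) says "At least one of us is a knight" - this is TRUE because Jack, Grace, and Henry are knights.
- Henry (knight) says "Carol is a liar" - this is TRUE because Carol is a knave.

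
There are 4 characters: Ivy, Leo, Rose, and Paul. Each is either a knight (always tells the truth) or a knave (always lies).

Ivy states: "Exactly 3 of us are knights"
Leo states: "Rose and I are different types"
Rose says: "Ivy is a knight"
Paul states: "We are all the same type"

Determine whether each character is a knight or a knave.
Ivy is a knave.
Leo is a knight.
Rose is a knave.
Paul is a knave.

Verification:
- Ivy (knave) says "Exactly 3 of us are knights" - this is FALSE (a lie) because there are 1 knights.
- Leo (knight) says "Rose and I are different types" - this is TRUE because Leo is a knight and Rose is a knave.
- Rose (knave) says "Ivy is a knight" - this is FALSE (a lie) because Ivy is a knave.
- Paul (knave) says "We are all the same type" - this is FALSE (a lie) because Leo is a knight and Ivy, Rose, and Paul are knaves.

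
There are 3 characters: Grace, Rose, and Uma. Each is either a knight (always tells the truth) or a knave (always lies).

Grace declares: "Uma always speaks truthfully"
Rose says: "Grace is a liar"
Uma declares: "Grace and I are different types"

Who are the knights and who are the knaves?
Grace is a knave.
Rose is a knight.
Uma is a knave.

Verification:
- Grace (knave) says "Uma always speaks truthfully" - this is FALSE (a lie) because Uma is a knave.
- Rose (knight) says "Grace is a liar" - this is TRUE because Grace is a knave.
- Uma (knave) says "Grace and I are different types" - this is FALSE (a lie) because Uma is a knave and Grace is a knave.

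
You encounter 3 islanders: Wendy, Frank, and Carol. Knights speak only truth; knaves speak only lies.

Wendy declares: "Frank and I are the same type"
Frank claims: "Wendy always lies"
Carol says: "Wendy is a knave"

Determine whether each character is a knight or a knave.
Wendy is a knave.
Frank is a knight.
Carol is a knight.

Verification:
- Wendy (knave) says "Frank and I are the same type" - this is FALSE (a lie) because Wendy is a knave and Frank is a knight.
- Frank (knight) says "Wendy always lies" - this is TRUE because Wendy is a knave.
- Carol (knight) says "Wendy is a knave" - this is TRUE because Wendy is a knave.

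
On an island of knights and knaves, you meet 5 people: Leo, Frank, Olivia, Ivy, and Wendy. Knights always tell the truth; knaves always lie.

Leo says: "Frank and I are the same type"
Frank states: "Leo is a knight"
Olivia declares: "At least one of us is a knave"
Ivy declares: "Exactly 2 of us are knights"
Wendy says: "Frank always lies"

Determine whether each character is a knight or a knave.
Leo is a knight.
Frank is a knight.
Olivia is a knight.
Ivy is a knave.
Wendy is a knave.

Verification:
- Leo (knight) says "Frank and I are the same type" - this is TRUE because Leo is a knight and Frank is a knight.
- Frank (knight) says "Leo is a knight" - this is TRUE because Leo is a knight.
- Olivia (knight) says "At least one of us is a knave" - this is TRUE because Ivy and Wendy are knaves.
- Ivy (knave) says "Exactly 2 of us are knights" - this is FALSE (a lie) because there are 3 knights.
- Wendy (knave) says "Frank always lies" - this is FALSE (a lie) because Frank is a knight.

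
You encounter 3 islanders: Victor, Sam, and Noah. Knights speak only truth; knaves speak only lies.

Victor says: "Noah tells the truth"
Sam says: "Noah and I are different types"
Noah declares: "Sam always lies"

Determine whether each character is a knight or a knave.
Victor is a knave.
Sam is a knight.
Noah is a knave.

Verification:
- Victor (knave) says "Noah tells the truth" - this is FALSE (a lie) because Noah is a knave.
- Sam (knight) says "Noah and I are different types" - this is TRUE because Sam is a knight and Noah is a knave.
- Noah (knave) says "Sam always lies" - this is FALSE (a lie) because Sam is a knight.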